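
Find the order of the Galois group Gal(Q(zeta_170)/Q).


|Gal(Q(zeta_170)/Q)| = phi(170)
= 64

64


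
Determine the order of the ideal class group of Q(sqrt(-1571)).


K = Q(sqrt(-1571)). d mod 4 = 1, so D = disc(K) = d = -1571
h(K) equals the number of primitive reduced positive-definite forms (a, b, c) = a*x^2 + b*x*y + c*y^2 with b^2 - 4ac = D,
where reduced means |b| <= a <= c, with b >= 0 whenever |b| = a or a = c, and primitive means gcd(a, b, c) = 1.
Reduced forces 3a^2 <= |D| = 1571, so 1 <= a <= 22; b must have the parity of D, and c = (b^2 - D)/(4a) must be an integer >= a.
Enumerate a = 1..22, b in [-a, a]:
  a=1: (1, 1, 393)  [1]
  a=2: none
  a=3: (3, -1, 131), (3, 1, 131)  [2]
  a=4: none
  a=5: (5, -3, 79), (5, 3, 79)  [2]
  a=6: none
  a=7: (7, -5, 57), (7, 5, 57)  [2]
  a=8: none
  a=9: (9, -7, 45), (9, 7, 45)  [2]
  a=10..14: none
  a=15: (15, -13, 29), (15, -7, 27), (15, 7, 27), (15, 13, 29)  [4]
  a=16..18: none
  a=19: (19, -5, 21), (19, 5, 21)  [2]
  a=20: none
  a=21: (21, -19, 23), (21, 19, 23)  [2]
  a=22: none
Total reduced forms: 1 + 2 + 2 + 2 + 2 + 4 + 2 + 2 = 17
h = 17

17


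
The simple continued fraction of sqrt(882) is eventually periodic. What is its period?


Run the CF algorithm for sqrt(882).
a_0 = floor(sqrt(882)) = 29; set m_0=0, q_0=1.
Recurrence: m' = q*a - m,  q' = (d - m'^2)/q,  a' = floor((a_0 + m')/q').
  step 1: m=29, q=41, a=1
  step 2: m=12, q=18, a=2
  step 3: m=24, q=17, a=3
  step 4: m=27, q=9, a=6
  step 5: m=27, q=17, a=3
  step 6: m=24, q=18, a=2
  step 7: m=12, q=41, a=1
  step 8: m=29, q=1, a=58
a_8 = 2*a_0 = 58, so the period closes here.
sqrt(882) = [29; 1, 2, 3, 6, 3, 2, 1, 58]
Period length = 8

8


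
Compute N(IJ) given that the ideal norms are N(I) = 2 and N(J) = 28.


N(IJ) = N(I) * N(J)
= 2 * 28
= 56

56


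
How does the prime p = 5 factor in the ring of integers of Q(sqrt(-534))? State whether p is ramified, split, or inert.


K = Q(sqrt(-534)). Since d mod 4 = 2, disc(K) = -2136.
Check p | disc: -2136 mod 5 = 4.
p does not divide disc. Compute Legendre symbol (d/p):
1^((5-1)/2) mod 5 = 1
(d/p) = 1, so p splits: (p) = P*P' with e=1, f=1, g=2.
Therefore p is split.

split


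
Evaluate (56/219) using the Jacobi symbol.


Compute (56/219) via quadratic reciprocity:
  pull out 2: (2/219) = -1  (since 219 mod 8 = 3)
  pull out 2: (2/219) = -1  (since 219 mod 8 = 3)
  pull out 2: (2/219) = -1  (since 219 mod 8 = 3)
  reciprocity: (7/219) -> -(219/7)
  reduce: (2/7)
  pull out 2: (2/7) = +1  (since 7 mod 8 = 7)
  (1/7) = 1
Product of signs = 1

1


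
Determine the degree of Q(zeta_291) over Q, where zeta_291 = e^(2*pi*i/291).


The degree equals Euler's totient phi(291).
291 = 3 * 97
phi(291) = 192

192


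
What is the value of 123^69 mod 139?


p = 139 is prime and the exponent is (p-1)/2 = 69, so by Euler's criterion 123^69 = (123/139) = +1 or -1 mod 139.
Compute by square-and-multiply:
  69 = 64 + 4 + 1 (binary 1000101)
  Repeated squaring mod 139: 123^1 = 123, 123^2 = 117, 123^4 = 67, 123^8 = 41, 123^16 = 13, 123^32 = 30, 123^64 = 66
  123^69 = 123^64 * 123^4 * 123^1 = 66 * 67 * 123 mod 139
    66 * 67 = 4422 = 113 mod 139
    113 * 123 = 13899 = 138 mod 139
  123^69 = 138 mod 139
Result 138 = p - 1 = -1 mod 139: 123 is a quadratic non-residue mod 139. As a residue in [0, p-1] the value is 138.
123^69 mod 139 = 138

138


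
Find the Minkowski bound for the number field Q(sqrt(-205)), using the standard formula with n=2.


d = -205, d mod 4 = 3, so disc(K) = 4d = -820; |disc(K)| = 820
Imaginary quadratic field, so n = 2, s = r2 = 1, r1 = 0
M = (n!/n^n) * (4/pi)^s * sqrt(|disc(K)|) = (2!/2^2) * (4/pi)^1 * sqrt(820)
= 0.5 * 1.273240 * 28.635642
= 18.2300

18.2300


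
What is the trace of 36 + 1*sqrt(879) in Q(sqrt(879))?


Tr(a + b*sqrt(d)) = (a + b*sqrt(d)) + (a - b*sqrt(d)) = 2a
= 2 * (36)
= 72

72


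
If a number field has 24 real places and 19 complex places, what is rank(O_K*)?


By Dirichlet's unit theorem:
rank = r1 + r2 - 1
= 24 + 19 - 1
= 42

42


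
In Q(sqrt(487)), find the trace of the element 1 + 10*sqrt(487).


Tr(a + b*sqrt(d)) = (a + b*sqrt(d)) + (a - b*sqrt(d)) = 2a
= 2 * (1)
= 2

2


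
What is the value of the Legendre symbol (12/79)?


p = 79 is prime, so compute (12/79) with the reciprocity algorithm (Jacobi-symbol steps: pull out 2s via (2/n), flip via reciprocity, reduce):
  pull out 2: (2/79) = +1  (since 79 mod 8 = 7)
  pull out 2: (2/79) = +1  (since 79 mod 8 = 7)
  reciprocity: (3/79) -> -(79/3)
  reduce: (1/3)
  (1/3) = 1
Product of signs = -1
(12/79) = -1

-1


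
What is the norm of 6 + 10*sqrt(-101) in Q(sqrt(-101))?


N(a + b*sqrt(d)) = a^2 - d*b^2
= (6)^2 - (-101)*(10)^2
= 36 + 10100
= 10136

10136


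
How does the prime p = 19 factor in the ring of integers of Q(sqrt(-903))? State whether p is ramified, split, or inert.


K = Q(sqrt(-903)). Since d mod 4 = 1, disc(K) = -903.
Check p | disc: -903 mod 19 = 9.
p does not divide disc. Compute Legendre symbol (d/p):
9^((19-1)/2) mod 19 = 1
(d/p) = 1, so p splits: (p) = P*P' with e=1, f=1, g=2.
Therefore p is split.

split


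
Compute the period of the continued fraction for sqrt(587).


Run the CF algorithm for sqrt(587).
a_0 = floor(sqrt(587)) = 24; set m_0=0, q_0=1.
Recurrence: m' = q*a - m,  q' = (d - m'^2)/q,  a' = floor((a_0 + m')/q').
  step 1: m=24, q=11, a=4
  step 2: m=20, q=17, a=2
  step 3: m=14, q=23, a=1
  step 4: m=9, q=22, a=1
  step 5: m=13, q=19, a=1
  step 6: m=6, q=29, a=1
  step 7: m=23, q=2, a=23
  step 8: m=23, q=29, a=1
  step 9: m=6, q=19, a=1
  step 10: m=13, q=22, a=1
  step 11: m=9, q=23, a=1
  step 12: m=14, q=17, a=2
  step 13: m=20, q=11, a=4
  step 14: m=24, q=1, a=48
a_14 = 2*a_0 = 48, so the period closes here.
sqrt(587) = [24; 4, 2, 1, 1, 1, 1, 23, 1, 1, 1, 1, 2, 4, 48]
Period length = 14

14


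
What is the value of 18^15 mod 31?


p = 31 is prime and the exponent is (p-1)/2 = 15, so by Euler's criterion 18^15 = (18/31) = +1 or -1 mod 31.
Compute by square-and-multiply:
  15 = 8 + 4 + 2 + 1 (binary 1111)
  Repeated squaring mod 31: 18^1 = 18, 18^2 = 14, 18^4 = 10, 18^8 = 7
  18^15 = 18^8 * 18^4 * 18^2 * 18^1 = 7 * 10 * 14 * 18 mod 31
    7 * 10 = 70 = 8 mod 31
    8 * 14 = 112 = 19 mod 31
    19 * 18 = 342 = 1 mod 31
  18^15 = 1 mod 31
Result 1: 18 is a quadratic residue mod 31.
18^15 mod 31 = 1

1


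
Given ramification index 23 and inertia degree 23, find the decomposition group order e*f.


|D_P| = e * f
= 23 * 23
= 529

529


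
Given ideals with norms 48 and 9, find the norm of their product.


N(IJ) = N(I) * N(J)
= 48 * 9
= 432

432


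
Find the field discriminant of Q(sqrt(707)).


For K = Q(sqrt(d)) with d squarefree: disc(K) = d if d = 1 mod 4, and disc(K) = 4d if d = 2 or 3 mod 4.
Here d = 707, and d mod 4 = 3.
d = 3 mod 4, not 1 (O_K = Z[sqrt(d)]), so disc(K) = 4d = 4 * (707) = 2828

2828


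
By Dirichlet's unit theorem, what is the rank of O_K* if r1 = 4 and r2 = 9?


By Dirichlet's unit theorem:
rank = r1 + r2 - 1
= 4 + 9 - 1
= 12

12


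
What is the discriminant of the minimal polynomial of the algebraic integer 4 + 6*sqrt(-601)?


The element 4 + 6*sqrt(-601) has minimal polynomial:
x^2 - 8*x + 21652
Discriminant = (-8)^2 - 4*(21652)
= 64 - 86608
= -86544

-86544


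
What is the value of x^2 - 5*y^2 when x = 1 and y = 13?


x^2 - d*y^2
= 1^2 - 5*13^2
= 1 - 845
= -844

-844


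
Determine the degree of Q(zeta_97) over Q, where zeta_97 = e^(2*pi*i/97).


The degree equals Euler's totient phi(97).
97 = 97
phi(97) = 96

96


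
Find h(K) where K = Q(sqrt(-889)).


K = Q(sqrt(-889)). d mod 4 = 3, so D = disc(K) = 4d = -3556
h(K) equals the number of primitive reduced positive-definite forms (a, b, c) = a*x^2 + b*x*y + c*y^2 with b^2 - 4ac = D,
where reduced means |b| <= a <= c, with b >= 0 whenever |b| = a or a = c, and primitive means gcd(a, b, c) = 1.
Reduced forces 3a^2 <= |D| = 3556, so 1 <= a <= 34; b must have the parity of D, and c = (b^2 - D)/(4a) must be an integer >= a.
Enumerate a = 1..34, b in [-a, a]:
  a=1: (1, 0, 889)  [1]
  a=2: (2, 2, 445)  [1]
  a=3..4: none
  a=5: (5, -2, 178), (5, 2, 178)  [2]
  a=6: none
  a=7: (7, 0, 127)  [1]
  a=8..9: none
  a=10: (10, -2, 89), (10, 2, 89)  [2]
  a=11..13: none
  a=14: (14, 14, 67)  [1]
  a=15..18: none
  a=19: (19, -4, 47), (19, 4, 47)  [2]
  a=20..22: none
  a=23: (23, -20, 43), (23, 20, 43)  [2]
  a=24: none
  a=25: (25, -12, 37), (25, 12, 37)  [2]
  a=26..30: none
  a=31: (31, -28, 35), (31, 28, 35)  [2]
  a=32..34: none
Total reduced forms: 1 + 1 + 2 + 1 + 2 + 1 + 2 + 2 + 2 + 2 = 16
h = 16

16


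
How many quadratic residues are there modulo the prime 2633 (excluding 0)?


For prime p, the number of non-zero quadratic residues is (p-1)/2.
= (2633-1)/2
= 1316

1316


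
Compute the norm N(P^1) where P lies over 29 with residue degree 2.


N(P^a) = p^(a*f)
= 29^(1*2)
= 29^2
= 841

841


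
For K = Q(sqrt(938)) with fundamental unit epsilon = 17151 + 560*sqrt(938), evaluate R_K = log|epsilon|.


epsilon = 17151 + 560*sqrt(938)
= 34302.0000
R = ln(34302.0000)
= 10.4430

10.4430


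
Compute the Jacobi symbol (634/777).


Compute (634/777) via quadratic reciprocity:
  pull out 2: (2/777) = +1  (since 777 mod 8 = 1)
  reciprocity: (317/777) -> +(777/317)
  reduce: (143/317)
  reciprocity: (143/317) -> +(317/143)
  reduce: (31/143)
  reciprocity: (31/143) -> -(143/31)
  reduce: (19/31)
  reciprocity: (19/31) -> -(31/19)
  reduce: (12/19)
  pull out 2: (2/19) = -1  (since 19 mod 8 = 3)
  pull out 2: (2/19) = -1  (since 19 mod 8 = 3)
  reciprocity: (3/19) -> -(19/3)
  reduce: (1/3)
  (1/3) = 1
Product of signs = -1

-1


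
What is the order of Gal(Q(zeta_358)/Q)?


|Gal(Q(zeta_358)/Q)| = phi(358)
= 178

178


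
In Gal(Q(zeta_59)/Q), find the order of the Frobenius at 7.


The Frobenius at p in Gal(Q(zeta_n)/Q) = (Z/nZ)* is the class of p, so its order is ord_59(7), the smallest k >= 1 with 7^k = 1 mod 59.
n = 59 = 59, phi(59) = 58; the order divides phi(n).
Divisors of 58: 1, 2, 29, 58
Repeated squaring mod 59: 7^1 = 7, 7^2 = 49, 7^4 = 41, 7^8 = 29, 7^16 = 15, 7^32 = 48
Test divisors in increasing order:
  k=1: 7^1 = 7 mod 59
  k=2: 7^2 = 49 mod 59
  k=29: 7^29 = 15 * 29 * 41 * 7 = 1 mod 59  <- first divisor giving 1
Order = 29

29


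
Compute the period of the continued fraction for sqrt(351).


Run the CF algorithm for sqrt(351).
a_0 = floor(sqrt(351)) = 18; set m_0=0, q_0=1.
Recurrence: m' = q*a - m,  q' = (d - m'^2)/q,  a' = floor((a_0 + m')/q').
  step 1: m=18, q=27, a=1
  step 2: m=9, q=10, a=2
  step 3: m=11, q=23, a=1
  step 4: m=12, q=9, a=3
  step 5: m=15, q=14, a=2
  step 6: m=13, q=13, a=2
  step 7: m=13, q=14, a=2
  step 8: m=15, q=9, a=3
  step 9: m=12, q=23, a=1
  step 10: m=11, q=10, a=2
  step 11: m=9, q=27, a=1
  step 12: m=18, q=1, a=36
a_12 = 2*a_0 = 36, so the period closes here.
sqrt(351) = [18; 1, 2, 1, 3, 2, 2, 2, 3, 1, 2, 1, 36]
Period length = 12

12


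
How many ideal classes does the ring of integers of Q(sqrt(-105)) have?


K = Q(sqrt(-105)). d mod 4 = 3, so D = disc(K) = 4d = -420
h(K) equals the number of primitive reduced positive-definite forms (a, b, c) = a*x^2 + b*x*y + c*y^2 with b^2 - 4ac = D,
where reduced means |b| <= a <= c, with b >= 0 whenever |b| = a or a = c, and primitive means gcd(a, b, c) = 1.
Reduced forces 3a^2 <= |D| = 420, so 1 <= a <= 11; b must have the parity of D, and c = (b^2 - D)/(4a) must be an integer >= a.
Enumerate a = 1..11, b in [-a, a]:
  a=1: (1, 0, 105)  [1]
  a=2: (2, 2, 53)  [1]
  a=3: (3, 0, 35)  [1]
  a=4: none
  a=5: (5, 0, 21)  [1]
  a=6: (6, 6, 19)  [1]
  a=7: (7, 0, 15)  [1]
  a=8..9: none
  a=10: (10, 10, 13)  [1]
  a=11: (11, 8, 11)  [1]
Total reduced forms: 1 + 1 + 1 + 1 + 1 + 1 + 1 + 1 = 8
h = 8

8


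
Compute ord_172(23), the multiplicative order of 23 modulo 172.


We want ord_172(23), the smallest k >= 1 with 23^k = 1 mod 172.
n = 172 = 2^2 * 43, phi(172) = 84; the order divides phi(n).
Divisors of 84: 1, 2, 3, 4, 6, 7, 12, 14, 21, 28, 42, 84
Repeated squaring mod 172: 23^1 = 23, 23^2 = 13, 23^4 = 169, 23^8 = 9, 23^16 = 81, 23^32 = 25, 23^64 = 109
Test divisors in increasing order:
  k=1: 23^1 = 23 mod 172
  k=2: 23^2 = 13 mod 172
  k=3: 23^3 = 13 * 23 = 127 mod 172
  k=4: 23^4 = 169 mod 172
  k=6: 23^6 = 169 * 13 = 133 mod 172
  k=7: 23^7 = 169 * 13 * 23 = 135 mod 172
  k=12: 23^12 = 9 * 169 = 145 mod 172
  k=14: 23^14 = 9 * 169 * 13 = 165 mod 172
  k=21: 23^21 = 81 * 169 * 23 = 87 mod 172
  k=28: 23^28 = 81 * 9 * 169 = 49 mod 172
  k=42: 23^42 = 25 * 9 * 13 = 1 mod 172  <- first divisor giving 1
Order = 42

42


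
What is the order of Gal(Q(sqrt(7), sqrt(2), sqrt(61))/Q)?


The 3 square roots of distinct primes are multiplicatively independent over Q,
so [K:Q] = 2^3 and Gal(K/Q) is isomorphic to (Z/2Z)^3.
|Gal| = 2^3 = 8

8


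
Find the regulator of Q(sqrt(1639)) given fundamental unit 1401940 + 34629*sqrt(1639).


epsilon = 1401940 + 34629*sqrt(1639)
= 2.8039e+06
R = ln(2.8039e+06)
= 14.8465

14.8465


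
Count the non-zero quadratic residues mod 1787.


For prime p, the number of non-zero quadratic residues is (p-1)/2.
= (1787-1)/2
= 893

893


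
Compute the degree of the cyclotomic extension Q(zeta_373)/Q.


The degree equals Euler's totient phi(373).
373 = 373
phi(373) = 372

372


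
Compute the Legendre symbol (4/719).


p = 719 is prime, so compute (4/719) with the reciprocity algorithm (Jacobi-symbol steps: pull out 2s via (2/n), flip via reciprocity, reduce):
  pull out 2: (2/719) = +1  (since 719 mod 8 = 7)
  pull out 2: (2/719) = +1  (since 719 mod 8 = 7)
  (1/719) = 1
Product of signs = 1
(4/719) = 1

1


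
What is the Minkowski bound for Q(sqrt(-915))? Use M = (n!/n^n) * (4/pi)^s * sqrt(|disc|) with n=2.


d = -915, d mod 4 = 1, so disc(K) = d = -915; |disc(K)| = 915
Imaginary quadratic field, so n = 2, s = r2 = 1, r1 = 0
M = (n!/n^n) * (4/pi)^s * sqrt(|disc(K)|) = (2!/2^2) * (4/pi)^1 * sqrt(915)
= 0.5 * 1.273240 * 30.248967
= 19.2571

19.2571


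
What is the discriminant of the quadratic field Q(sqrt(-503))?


For K = Q(sqrt(d)) with d squarefree: disc(K) = d if d = 1 mod 4, and disc(K) = 4d if d = 2 or 3 mod 4.
Here d = -503, and d mod 4 = 1.
d = 1 mod 4 (O_K = Z[(1+sqrt(d))/2]), so disc(K) = d = -503

-503


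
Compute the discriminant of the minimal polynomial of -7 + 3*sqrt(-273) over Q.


The element -7 + 3*sqrt(-273) has minimal polynomial:
x^2 + 14*x + 2506
Discriminant = (14)^2 - 4*(2506)
= 196 - 10024
= -9828

-9828


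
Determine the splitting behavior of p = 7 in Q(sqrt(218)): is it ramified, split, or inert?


K = Q(sqrt(218)). Since d mod 4 = 2, disc(K) = 872.
Check p | disc: 872 mod 7 = 4.
p does not divide disc. Compute Legendre symbol (d/p):
1^((7-1)/2) mod 7 = 1
(d/p) = 1, so p splits: (p) = P*P' with e=1, f=1, g=2.
Therefore p is split.

split


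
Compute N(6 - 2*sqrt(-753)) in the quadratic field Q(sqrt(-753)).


N(a + b*sqrt(d)) = a^2 - d*b^2
= (6)^2 - (-753)*(-2)^2
= 36 + 3012
= 3048

3048


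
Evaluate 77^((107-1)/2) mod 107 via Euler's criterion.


p = 107 is prime and the exponent is (p-1)/2 = 53, so by Euler's criterion 77^53 = (77/107) = +1 or -1 mod 107.
Compute by square-and-multiply:
  53 = 32 + 16 + 4 + 1 (binary 110101)
  Repeated squaring mod 107: 77^1 = 77, 77^2 = 44, 77^4 = 10, 77^8 = 100, 77^16 = 49, 77^32 = 47
  77^53 = 77^32 * 77^16 * 77^4 * 77^1 = 47 * 49 * 10 * 77 mod 107
    47 * 49 = 2303 = 56 mod 107
    56 * 10 = 560 = 25 mod 107
    25 * 77 = 1925 = 106 mod 107
  77^53 = 106 mod 107
Result 106 = p - 1 = -1 mod 107: 77 is a quadratic non-residue mod 107. As a residue in [0, p-1] the value is 106.
77^53 mod 107 = 106

106


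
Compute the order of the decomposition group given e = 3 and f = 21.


|D_P| = e * f
= 3 * 21
= 63

63


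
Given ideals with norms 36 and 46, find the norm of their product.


N(IJ) = N(I) * N(J)
= 36 * 46
= 1656

1656


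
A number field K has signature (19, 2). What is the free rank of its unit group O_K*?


By Dirichlet's unit theorem:
rank = r1 + r2 - 1
= 19 + 2 - 1
= 20

20


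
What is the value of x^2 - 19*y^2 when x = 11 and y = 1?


x^2 - d*y^2
= 11^2 - 19*1^2
= 121 - 19
= 102

102


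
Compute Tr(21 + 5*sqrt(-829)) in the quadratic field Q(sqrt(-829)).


Tr(a + b*sqrt(d)) = (a + b*sqrt(d)) + (a - b*sqrt(d)) = 2a
= 2 * (21)
= 42

42


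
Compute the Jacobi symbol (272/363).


Compute (272/363) via quadratic reciprocity:
  pull out 2: (2/363) = -1  (since 363 mod 8 = 3)
  pull out 2: (2/363) = -1  (since 363 mod 8 = 3)
  pull out 2: (2/363) = -1  (since 363 mod 8 = 3)
  pull out 2: (2/363) = -1  (since 363 mod 8 = 3)
  reciprocity: (17/363) -> +(363/17)
  reduce: (6/17)
  pull out 2: (2/17) = +1  (since 17 mod 8 = 1)
  reciprocity: (3/17) -> +(17/3)
  reduce: (2/3)
  pull out 2: (2/3) = -1  (since 3 mod 8 = 3)
  (1/3) = 1
Product of signs = -1

-1


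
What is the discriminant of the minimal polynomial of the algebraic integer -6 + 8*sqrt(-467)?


The element -6 + 8*sqrt(-467) has minimal polynomial:
x^2 + 12*x + 29924
Discriminant = (12)^2 - 4*(29924)
= 144 - 119696
= -119552

-119552


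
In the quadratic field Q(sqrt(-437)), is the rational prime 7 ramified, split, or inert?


K = Q(sqrt(-437)). Since d mod 4 = 3, disc(K) = -1748.
Check p | disc: -1748 mod 7 = 2.
p does not divide disc. Compute Legendre symbol (d/p):
4^((7-1)/2) mod 7 = 1
(d/p) = 1, so p splits: (p) = P*P' with e=1, f=1, g=2.
Therefore p is split.

split


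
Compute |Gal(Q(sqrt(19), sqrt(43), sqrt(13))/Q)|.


The 3 square roots of distinct primes are multiplicatively independent over Q,
so [K:Q] = 2^3 and Gal(K/Q) is isomorphic to (Z/2Z)^3.
|Gal| = 2^3 = 8

8


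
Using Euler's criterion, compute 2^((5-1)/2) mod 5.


p = 5 is prime and the exponent is (p-1)/2 = 2, so by Euler's criterion 2^2 = (2/5) = +1 or -1 mod 5.
Compute by square-and-multiply:
  2 = 2 (binary 10)
  Repeated squaring mod 5: 2^1 = 2, 2^2 = 4
  2^2 = 4 mod 5
Result 4 = p - 1 = -1 mod 5: 2 is a quadratic non-residue mod 5. As a residue in [0, p-1] the value is 4.
2^2 mod 5 = 4

4


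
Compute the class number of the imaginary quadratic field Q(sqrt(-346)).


K = Q(sqrt(-346)). d mod 4 = 2, so D = disc(K) = 4d = -1384
h(K) equals the number of primitive reduced positive-definite forms (a, b, c) = a*x^2 + b*x*y + c*y^2 with b^2 - 4ac = D,
where reduced means |b| <= a <= c, with b >= 0 whenever |b| = a or a = c, and primitive means gcd(a, b, c) = 1.
Reduced forces 3a^2 <= |D| = 1384, so 1 <= a <= 21; b must have the parity of D, and c = (b^2 - D)/(4a) must be an integer >= a.
Enumerate a = 1..21, b in [-a, a]:
  a=1: (1, 0, 346)  [1]
  a=2: (2, 0, 173)  [1]
  a=3..4: none
  a=5: (5, -4, 70), (5, 4, 70)  [2]
  a=6: none
  a=7: (7, -4, 50), (7, 4, 50)  [2]
  a=8..9: none
  a=10: (10, -4, 35), (10, 4, 35)  [2]
  a=11..13: none
  a=14: (14, -4, 25), (14, 4, 25)  [2]
  a=15..21: none
Total reduced forms: 1 + 1 + 2 + 2 + 2 + 2 = 10
h = 10

10


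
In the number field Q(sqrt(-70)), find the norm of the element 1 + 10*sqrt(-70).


N(a + b*sqrt(d)) = a^2 - d*b^2
= (1)^2 - (-70)*(10)^2
= 1 + 7000
= 7001

7001


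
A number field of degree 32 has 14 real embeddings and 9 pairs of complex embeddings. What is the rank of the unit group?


By Dirichlet's unit theorem:
rank = r1 + r2 - 1
= 14 + 9 - 1
= 22

22


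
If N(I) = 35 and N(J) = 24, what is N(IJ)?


N(IJ) = N(I) * N(J)
= 35 * 24
= 840

840


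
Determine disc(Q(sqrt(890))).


For K = Q(sqrt(d)) with d squarefree: disc(K) = d if d = 1 mod 4, and disc(K) = 4d if d = 2 or 3 mod 4.
Here d = 890, and d mod 4 = 2.
d = 2 mod 4, not 1 (O_K = Z[sqrt(d)]), so disc(K) = 4d = 4 * (890) = 3560

3560


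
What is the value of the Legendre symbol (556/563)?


p = 563 is prime, so compute (556/563) with the reciprocity algorithm (Jacobi-symbol steps: pull out 2s via (2/n), flip via reciprocity, reduce):
  pull out 2: (2/563) = -1  (since 563 mod 8 = 3)
  pull out 2: (2/563) = -1  (since 563 mod 8 = 3)
  reciprocity: (139/563) -> -(563/139)
  reduce: (7/139)
  reciprocity: (7/139) -> -(139/7)
  reduce: (6/7)
  pull out 2: (2/7) = +1  (since 7 mod 8 = 7)
  reciprocity: (3/7) -> -(7/3)
  reduce: (1/3)
  (1/3) = 1
Product of signs = -1
(556/563) = -1

-1


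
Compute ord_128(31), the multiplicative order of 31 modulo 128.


We want ord_128(31), the smallest k >= 1 with 31^k = 1 mod 128.
n = 128 = 2^7, phi(128) = 64; the order divides phi(n).
Divisors of 64: 1, 2, 4, 8, 16, 32, 64
Repeated squaring mod 128: 31^1 = 31, 31^2 = 65, 31^4 = 1, 31^8 = 1, 31^16 = 1, 31^32 = 1, 31^64 = 1
Test divisors in increasing order:
  k=1: 31^1 = 31 mod 128
  k=2: 31^2 = 65 mod 128
  k=4: 31^4 = 1 mod 128  <- first divisor giving 1
Order = 4

4


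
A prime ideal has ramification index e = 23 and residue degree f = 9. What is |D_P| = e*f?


|D_P| = e * f
= 23 * 9
= 207

207


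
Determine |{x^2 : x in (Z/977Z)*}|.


For prime p, the number of non-zero quadratic residues is (p-1)/2.
= (977-1)/2
= 488

488


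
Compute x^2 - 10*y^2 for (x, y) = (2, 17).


x^2 - d*y^2
= 2^2 - 10*17^2
= 4 - 2890
= -2886

-2886


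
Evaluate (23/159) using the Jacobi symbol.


Compute (23/159) via quadratic reciprocity:
  reciprocity: (23/159) -> -(159/23)
  reduce: (21/23)
  reciprocity: (21/23) -> +(23/21)
  reduce: (2/21)
  pull out 2: (2/21) = -1  (since 21 mod 8 = 5)
  (1/21) = 1
Product of signs = 1

1


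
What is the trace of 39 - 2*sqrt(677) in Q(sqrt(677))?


Tr(a + b*sqrt(d)) = (a + b*sqrt(d)) + (a - b*sqrt(d)) = 2a
= 2 * (39)
= 78

78


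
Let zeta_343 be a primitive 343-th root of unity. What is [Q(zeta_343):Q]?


The degree equals Euler's totient phi(343).
343 = 7^3
phi(343) = 294

294


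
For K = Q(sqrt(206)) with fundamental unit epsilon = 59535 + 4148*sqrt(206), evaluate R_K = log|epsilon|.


epsilon = 59535 + 4148*sqrt(206)
= 119070.0000
R = ln(119070.0000)
= 11.6875

11.6875


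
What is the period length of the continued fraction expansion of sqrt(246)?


Run the CF algorithm for sqrt(246).
a_0 = floor(sqrt(246)) = 15; set m_0=0, q_0=1.
Recurrence: m' = q*a - m,  q' = (d - m'^2)/q,  a' = floor((a_0 + m')/q').
  step 1: m=15, q=21, a=1
  step 2: m=6, q=10, a=2
  step 3: m=14, q=5, a=5
  step 4: m=11, q=25, a=1
  step 5: m=14, q=2, a=14
  step 6: m=14, q=25, a=1
  step 7: m=11, q=5, a=5
  step 8: m=14, q=10, a=2
  step 9: m=6, q=21, a=1
  step 10: m=15, q=1, a=30
a_10 = 2*a_0 = 30, so the period closes here.
sqrt(246) = [15; 1, 2, 5, 1, 14, 1, 5, 2, 1, 30]
Period length = 10

10


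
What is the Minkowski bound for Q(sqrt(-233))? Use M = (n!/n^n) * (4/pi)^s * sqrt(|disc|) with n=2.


d = -233, d mod 4 = 3, so disc(K) = 4d = -932; |disc(K)| = 932
Imaginary quadratic field, so n = 2, s = r2 = 1, r1 = 0
M = (n!/n^n) * (4/pi)^s * sqrt(|disc(K)|) = (2!/2^2) * (4/pi)^1 * sqrt(932)
= 0.5 * 1.273240 * 30.528675
= 19.4352

19.4352


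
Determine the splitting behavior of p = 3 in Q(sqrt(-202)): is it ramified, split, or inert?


K = Q(sqrt(-202)). Since d mod 4 = 2, disc(K) = -808.
Check p | disc: -808 mod 3 = 2.
p does not divide disc. Compute Legendre symbol (d/p):
2^((3-1)/2) mod 3 = -1
(d/p) = -1, so p is inert: (p) stays prime with e=1, f=2, g=1.
Therefore p is inert.

inert


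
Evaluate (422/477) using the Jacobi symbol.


Compute (422/477) via quadratic reciprocity:
  pull out 2: (2/477) = -1  (since 477 mod 8 = 5)
  reciprocity: (211/477) -> +(477/211)
  reduce: (55/211)
  reciprocity: (55/211) -> -(211/55)
  reduce: (46/55)
  pull out 2: (2/55) = +1  (since 55 mod 8 = 7)
  reciprocity: (23/55) -> -(55/23)
  reduce: (9/23)
  reciprocity: (9/23) -> +(23/9)
  reduce: (5/9)
  reciprocity: (5/9) -> +(9/5)
  reduce: (4/5)
  pull out 2: (2/5) = -1  (since 5 mod 8 = 5)
  pull out 2: (2/5) = -1  (since 5 mod 8 = 5)
  (1/5) = 1
Product of signs = -1

-1


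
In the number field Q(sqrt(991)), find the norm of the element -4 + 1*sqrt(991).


N(a + b*sqrt(d)) = a^2 - d*b^2
= (-4)^2 - (991)*(1)^2
= 16 - 991
= -975

-975


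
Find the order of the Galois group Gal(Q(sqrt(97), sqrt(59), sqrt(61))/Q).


The 3 square roots of distinct primes are multiplicatively independent over Q,
so [K:Q] = 2^3 and Gal(K/Q) is isomorphic to (Z/2Z)^3.
|Gal| = 2^3 = 8

8


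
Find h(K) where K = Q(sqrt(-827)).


K = Q(sqrt(-827)). d mod 4 = 1, so D = disc(K) = d = -827
h(K) equals the number of primitive reduced positive-definite forms (a, b, c) = a*x^2 + b*x*y + c*y^2 with b^2 - 4ac = D,
where reduced means |b| <= a <= c, with b >= 0 whenever |b| = a or a = c, and primitive means gcd(a, b, c) = 1.
Reduced forces 3a^2 <= |D| = 827, so 1 <= a <= 16; b must have the parity of D, and c = (b^2 - D)/(4a) must be an integer >= a.
Enumerate a = 1..16, b in [-a, a]:
  a=1: (1, 1, 207)  [1]
  a=2: none
  a=3: (3, -1, 69), (3, 1, 69)  [2]
  a=4..8: none
  a=9: (9, -1, 23), (9, 1, 23)  [2]
  a=10: none
  a=11: (11, -3, 19), (11, 3, 19)  [2]
  a=12..16: none
Total reduced forms: 1 + 2 + 2 + 2 = 7
h = 7

7


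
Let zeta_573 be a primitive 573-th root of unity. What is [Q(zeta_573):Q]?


The degree equals Euler's totient phi(573).
573 = 3 * 191
phi(573) = 380

380


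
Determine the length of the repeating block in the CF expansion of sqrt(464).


Run the CF algorithm for sqrt(464).
a_0 = floor(sqrt(464)) = 21; set m_0=0, q_0=1.
Recurrence: m' = q*a - m,  q' = (d - m'^2)/q,  a' = floor((a_0 + m')/q').
  step 1: m=21, q=23, a=1
  step 2: m=2, q=20, a=1
  step 3: m=18, q=7, a=5
  step 4: m=17, q=25, a=1
  step 5: m=8, q=16, a=1
  step 6: m=8, q=25, a=1
  step 7: m=17, q=7, a=5
  step 8: m=18, q=20, a=1
  step 9: m=2, q=23, a=1
  step 10: m=21, q=1, a=42
a_10 = 2*a_0 = 42, so the period closes here.
sqrt(464) = [21; 1, 1, 5, 1, 1, 1, 5, 1, 1, 42]
Period length = 10

10


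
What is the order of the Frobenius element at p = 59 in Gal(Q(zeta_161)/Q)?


The Frobenius at p in Gal(Q(zeta_n)/Q) = (Z/nZ)* is the class of p, so its order is ord_161(59), the smallest k >= 1 with 59^k = 1 mod 161.
n = 161 = 7 * 23, phi(161) = 132; the order divides phi(n).
Divisors of 132: 1, 2, 3, 4, 6, 11, 12, 22, 33, 44, 66, 132
Repeated squaring mod 161: 59^1 = 59, 59^2 = 100, 59^4 = 18, 59^8 = 2, 59^16 = 4, 59^32 = 16, 59^64 = 95, 59^128 = 9
Test divisors in increasing order:
  k=1: 59^1 = 59 mod 161
  k=2: 59^2 = 100 mod 161
  k=3: 59^3 = 100 * 59 = 104 mod 161
  k=4: 59^4 = 18 mod 161
  k=6: 59^6 = 18 * 100 = 29 mod 161
  k=11: 59^11 = 2 * 100 * 59 = 47 mod 161
  k=12: 59^12 = 2 * 18 = 36 mod 161
  k=22: 59^22 = 4 * 18 * 100 = 116 mod 161
  k=33: 59^33 = 16 * 59 = 139 mod 161
  k=44: 59^44 = 16 * 2 * 18 = 93 mod 161
  k=66: 59^66 = 95 * 100 = 1 mod 161  <- first divisor giving 1
Order = 66

66


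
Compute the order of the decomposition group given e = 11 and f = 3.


|D_P| = e * f
= 11 * 3
= 33

33


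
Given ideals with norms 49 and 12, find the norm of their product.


N(IJ) = N(I) * N(J)
= 49 * 12
= 588

588


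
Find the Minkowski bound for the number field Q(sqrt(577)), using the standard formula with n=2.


d = 577, d mod 4 = 1, so disc(K) = d = 577; |disc(K)| = 577
Real quadratic field, so n = 2, s = r2 = 0, r1 = 2
M = (n!/n^n) * (4/pi)^s * sqrt(|disc(K)|) = (2!/2^2) * (4/pi)^0 * sqrt(577)
= 0.5 * 1.000000 * 24.020824
= 12.0104

12.0104


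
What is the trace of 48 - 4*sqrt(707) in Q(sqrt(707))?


Tr(a + b*sqrt(d)) = (a + b*sqrt(d)) + (a - b*sqrt(d)) = 2a
= 2 * (48)
= 96

96


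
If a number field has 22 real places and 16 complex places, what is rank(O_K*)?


By Dirichlet's unit theorem:
rank = r1 + r2 - 1
= 22 + 16 - 1
= 37

37


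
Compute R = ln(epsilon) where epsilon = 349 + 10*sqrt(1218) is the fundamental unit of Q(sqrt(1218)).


epsilon = 349 + 10*sqrt(1218)
= 697.9986
R = ln(697.9986)
= 6.5482

6.5482


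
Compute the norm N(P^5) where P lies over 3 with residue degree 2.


N(P^a) = p^(a*f)
= 3^(5*2)
= 3^10
= 59049

59049


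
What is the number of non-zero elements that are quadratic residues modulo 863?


For prime p, the number of non-zero quadratic residues is (p-1)/2.
= (863-1)/2
= 431

431


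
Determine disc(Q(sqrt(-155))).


For K = Q(sqrt(d)) with d squarefree: disc(K) = d if d = 1 mod 4, and disc(K) = 4d if d = 2 or 3 mod 4.
Here d = -155, and d mod 4 = 1.
d = 1 mod 4 (O_K = Z[(1+sqrt(d))/2]), so disc(K) = d = -155

-155


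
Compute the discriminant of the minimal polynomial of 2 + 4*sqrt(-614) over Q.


The element 2 + 4*sqrt(-614) has minimal polynomial:
x^2 - 4*x + 9828
Discriminant = (-4)^2 - 4*(9828)
= 16 - 39312
= -39296

-39296


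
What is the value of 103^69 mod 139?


p = 139 is prime and the exponent is (p-1)/2 = 69, so by Euler's criterion 103^69 = (103/139) = +1 or -1 mod 139.
Compute by square-and-multiply:
  69 = 64 + 4 + 1 (binary 1000101)
  Repeated squaring mod 139: 103^1 = 103, 103^2 = 45, 103^4 = 79, 103^8 = 125, 103^16 = 57, 103^32 = 52, 103^64 = 63
  103^69 = 103^64 * 103^4 * 103^1 = 63 * 79 * 103 mod 139
    63 * 79 = 4977 = 112 mod 139
    112 * 103 = 11536 = 138 mod 139
  103^69 = 138 mod 139
Result 138 = p - 1 = -1 mod 139: 103 is a quadratic non-residue mod 139. As a residue in [0, p-1] the value is 138.
103^69 mod 139 = 138

138


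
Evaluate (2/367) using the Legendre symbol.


p = 367 is prime, so compute (2/367) with the reciprocity algorithm (Jacobi-symbol steps: pull out 2s via (2/n), flip via reciprocity, reduce):
  pull out 2: (2/367) = +1  (since 367 mod 8 = 7)
  (1/367) = 1
Product of signs = 1
(2/367) = 1

1


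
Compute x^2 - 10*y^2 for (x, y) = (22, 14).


x^2 - d*y^2
= 22^2 - 10*14^2
= 484 - 1960
= -1476

-1476


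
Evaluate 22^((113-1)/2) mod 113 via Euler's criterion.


p = 113 is prime and the exponent is (p-1)/2 = 56, so by Euler's criterion 22^56 = (22/113) = +1 or -1 mod 113.
Compute by square-and-multiply:
  56 = 32 + 16 + 8 (binary 111000)
  Repeated squaring mod 113: 22^1 = 22, 22^2 = 32, 22^4 = 7, 22^8 = 49, 22^16 = 28, 22^32 = 106
  22^56 = 22^32 * 22^16 * 22^8 = 106 * 28 * 49 mod 113
    106 * 28 = 2968 = 30 mod 113
    30 * 49 = 1470 = 1 mod 113
  22^56 = 1 mod 113
Result 1: 22 is a quadratic residue mod 113.
22^56 mod 113 = 1

1


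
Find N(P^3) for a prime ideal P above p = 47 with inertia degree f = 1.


N(P^a) = p^(a*f)
= 47^(3*1)
= 47^3
= 103823

103823


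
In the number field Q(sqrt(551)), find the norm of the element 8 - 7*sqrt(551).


N(a + b*sqrt(d)) = a^2 - d*b^2
= (8)^2 - (551)*(-7)^2
= 64 - 26999
= -26935

-26935


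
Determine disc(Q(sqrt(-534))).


For K = Q(sqrt(d)) with d squarefree: disc(K) = d if d = 1 mod 4, and disc(K) = 4d if d = 2 or 3 mod 4.
Here d = -534, and d mod 4 = 2.
d = 2 mod 4, not 1 (O_K = Z[sqrt(d)]), so disc(K) = 4d = 4 * (-534) = -2136

-2136


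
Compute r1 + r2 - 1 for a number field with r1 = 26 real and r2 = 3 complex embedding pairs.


By Dirichlet's unit theorem:
rank = r1 + r2 - 1
= 26 + 3 - 1
= 28

28


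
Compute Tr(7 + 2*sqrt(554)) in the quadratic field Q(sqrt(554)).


Tr(a + b*sqrt(d)) = (a + b*sqrt(d)) + (a - b*sqrt(d)) = 2a
= 2 * (7)
= 14

14


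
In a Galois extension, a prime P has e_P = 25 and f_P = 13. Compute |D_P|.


|D_P| = e * f
= 25 * 13
= 325

325


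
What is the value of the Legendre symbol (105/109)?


p = 109 is prime, so compute (105/109) with the reciprocity algorithm (Jacobi-symbol steps: pull out 2s via (2/n), flip via reciprocity, reduce):
  reciprocity: (105/109) -> +(109/105)
  reduce: (4/105)
  pull out 2: (2/105) = +1  (since 105 mod 8 = 1)
  pull out 2: (2/105) = +1  (since 105 mod 8 = 1)
  (1/105) = 1
Product of signs = 1
(105/109) = 1

1


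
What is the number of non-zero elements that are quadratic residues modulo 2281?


For prime p, the number of non-zero quadratic residues is (p-1)/2.
= (2281-1)/2
= 1140

1140


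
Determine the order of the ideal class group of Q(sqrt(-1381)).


K = Q(sqrt(-1381)). d mod 4 = 3, so D = disc(K) = 4d = -5524
h(K) equals the number of primitive reduced positive-definite forms (a, b, c) = a*x^2 + b*x*y + c*y^2 with b^2 - 4ac = D,
where reduced means |b| <= a <= c, with b >= 0 whenever |b| = a or a = c, and primitive means gcd(a, b, c) = 1.
Reduced forces 3a^2 <= |D| = 5524, so 1 <= a <= 42; b must have the parity of D, and c = (b^2 - D)/(4a) must be an integer >= a.
Enumerate a = 1..42, b in [-a, a]:
  a=1: (1, 0, 1381)  [1]
  a=2: (2, 2, 691)  [1]
  a=3..4: none
  a=5: (5, -4, 277), (5, 4, 277)  [2]
  a=6..9: none
  a=10: (10, -6, 139), (10, 6, 139)  [2]
  a=11: (11, -8, 127), (11, 8, 127)  [2]
  a=12: none
  a=13: (13, -12, 109), (13, 12, 109)  [2]
  a=14..16: none
  a=17: (17, -16, 85), (17, 16, 85)  [2]
  a=18: none
  a=19: (19, -10, 74), (19, 10, 74)  [2]
  a=20..21: none
  a=22: (22, -14, 65), (22, 14, 65)  [2]
  a=23..24: none
  a=25: (25, -24, 61), (25, 24, 61)  [2]
  a=26: (26, -14, 55), (26, 14, 55)  [2]
  a=27..30: none
  a=31: (31, -26, 50), (31, 26, 50)  [2]
  a=32..33: none
  a=34: (34, -18, 43), (34, 18, 43)  [2]
  a=35..36: none
  a=37: (37, -10, 38), (37, 10, 38)  [2]
  a=38..42: none
Total reduced forms: 1 + 1 + 2 + 2 + 2 + 2 + 2 + 2 + 2 + 2 + 2 + 2 + 2 + 2 = 26
h = 26

26


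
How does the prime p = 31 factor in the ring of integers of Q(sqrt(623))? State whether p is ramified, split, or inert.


K = Q(sqrt(623)). Since d mod 4 = 3, disc(K) = 2492.
Check p | disc: 2492 mod 31 = 12.
p does not divide disc. Compute Legendre symbol (d/p):
3^((31-1)/2) mod 31 = -1
(d/p) = -1, so p is inert: (p) stays prime with e=1, f=2, g=1.
Therefore p is inert.

inert


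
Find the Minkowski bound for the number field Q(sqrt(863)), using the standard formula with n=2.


d = 863, d mod 4 = 3, so disc(K) = 4d = 3452; |disc(K)| = 3452
Real quadratic field, so n = 2, s = r2 = 0, r1 = 2
M = (n!/n^n) * (4/pi)^s * sqrt(|disc(K)|) = (2!/2^2) * (4/pi)^0 * sqrt(3452)
= 0.5 * 1.000000 * 58.753723
= 29.3769

29.3769


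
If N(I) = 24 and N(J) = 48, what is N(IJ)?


N(IJ) = N(I) * N(J)
= 24 * 48
= 1152

1152


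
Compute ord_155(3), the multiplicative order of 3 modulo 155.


We want ord_155(3), the smallest k >= 1 with 3^k = 1 mod 155.
n = 155 = 5 * 31, phi(155) = 120; the order divides phi(n).
Divisors of 120: 1, 2, 3, 4, 5, 6, 8, 10, 12, 15, 20, 24, 30, 40, 60, 120
Repeated squaring mod 155: 3^1 = 3, 3^2 = 9, 3^4 = 81, 3^8 = 51, 3^16 = 121, 3^32 = 71, 3^64 = 81
Test divisors in increasing order:
  k=1: 3^1 = 3 mod 155
  k=2: 3^2 = 9 mod 155
  k=3: 3^3 = 9 * 3 = 27 mod 155
  k=4: 3^4 = 81 mod 155
  k=5: 3^5 = 81 * 3 = 88 mod 155
  k=6: 3^6 = 81 * 9 = 109 mod 155
  k=8: 3^8 = 51 mod 155
  k=10: 3^10 = 51 * 9 = 149 mod 155
  k=12: 3^12 = 51 * 81 = 101 mod 155
  k=15: 3^15 = 51 * 81 * 9 * 3 = 92 mod 155
  k=20: 3^20 = 121 * 81 = 36 mod 155
  k=24: 3^24 = 121 * 51 = 126 mod 155
  k=30: 3^30 = 121 * 51 * 81 * 9 = 94 mod 155
  k=40: 3^40 = 71 * 51 = 56 mod 155
  k=60: 3^60 = 71 * 121 * 51 * 81 = 1 mod 155  <- first divisor giving 1
Order = 60

60


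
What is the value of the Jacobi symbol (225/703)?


Compute (225/703) via quadratic reciprocity:
  reciprocity: (225/703) -> +(703/225)
  reduce: (28/225)
  pull out 2: (2/225) = +1  (since 225 mod 8 = 1)
  pull out 2: (2/225) = +1  (since 225 mod 8 = 1)
  reciprocity: (7/225) -> +(225/7)
  reduce: (1/7)
  (1/7) = 1
Product of signs = 1

1


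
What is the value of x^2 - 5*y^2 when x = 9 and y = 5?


x^2 - d*y^2
= 9^2 - 5*5^2
= 81 - 125
= -44

-44


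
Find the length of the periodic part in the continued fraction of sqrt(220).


Run the CF algorithm for sqrt(220).
a_0 = floor(sqrt(220)) = 14; set m_0=0, q_0=1.
Recurrence: m' = q*a - m,  q' = (d - m'^2)/q,  a' = floor((a_0 + m')/q').
  step 1: m=14, q=24, a=1
  step 2: m=10, q=5, a=4
  step 3: m=10, q=24, a=1
  step 4: m=14, q=1, a=28
a_4 = 2*a_0 = 28, so the period closes here.
sqrt(220) = [14; 1, 4, 1, 28]
Period length = 4

4


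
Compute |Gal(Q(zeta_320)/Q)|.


|Gal(Q(zeta_320)/Q)| = phi(320)
= 128

128


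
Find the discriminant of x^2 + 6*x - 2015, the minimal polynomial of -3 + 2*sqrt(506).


The element -3 + 2*sqrt(506) has minimal polynomial:
x^2 + 6*x - 2015
Discriminant = (6)^2 - 4*(-2015)
= 36 + 8060
= 8096

8096


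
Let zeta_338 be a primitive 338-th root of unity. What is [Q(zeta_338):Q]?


The degree equals Euler's totient phi(338).
338 = 2 * 13^2
phi(338) = 156

156


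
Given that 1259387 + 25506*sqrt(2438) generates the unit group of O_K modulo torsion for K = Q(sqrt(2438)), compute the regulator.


epsilon = 1259387 + 25506*sqrt(2438)
= 2.5188e+06
R = ln(2.5188e+06)
= 14.7393

14.7393


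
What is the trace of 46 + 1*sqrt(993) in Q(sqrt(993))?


Tr(a + b*sqrt(d)) = (a + b*sqrt(d)) + (a - b*sqrt(d)) = 2a
= 2 * (46)
= 92

92


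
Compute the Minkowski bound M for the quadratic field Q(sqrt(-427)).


d = -427, d mod 4 = 1, so disc(K) = d = -427; |disc(K)| = 427
Imaginary quadratic field, so n = 2, s = r2 = 1, r1 = 0
M = (n!/n^n) * (4/pi)^s * sqrt(|disc(K)|) = (2!/2^2) * (4/pi)^1 * sqrt(427)
= 0.5 * 1.273240 * 20.663978
= 13.1551

13.1551


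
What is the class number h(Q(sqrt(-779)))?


K = Q(sqrt(-779)). d mod 4 = 1, so D = disc(K) = d = -779
h(K) equals the number of primitive reduced positive-definite forms (a, b, c) = a*x^2 + b*x*y + c*y^2 with b^2 - 4ac = D,
where reduced means |b| <= a <= c, with b >= 0 whenever |b| = a or a = c, and primitive means gcd(a, b, c) = 1.
Reduced forces 3a^2 <= |D| = 779, so 1 <= a <= 16; b must have the parity of D, and c = (b^2 - D)/(4a) must be an integer >= a.
Enumerate a = 1..16, b in [-a, a]:
  a=1: (1, 1, 195)  [1]
  a=2: none
  a=3: (3, -1, 65), (3, 1, 65)  [2]
  a=4: none
  a=5: (5, -1, 39), (5, 1, 39)  [2]
  a=6..8: none
  a=9: (9, -7, 23), (9, 7, 23)  [2]
  a=10..12: none
  a=13: (13, -1, 15), (13, 1, 15)  [2]
  a=14: none
  a=15: (15, 11, 15)  [1]
  a=16: none
Total reduced forms: 1 + 2 + 2 + 2 + 2 + 1 = 10
h = 10

10


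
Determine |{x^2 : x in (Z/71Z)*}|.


For prime p, the number of non-zero quadratic residues is (p-1)/2.
= (71-1)/2
= 35

35


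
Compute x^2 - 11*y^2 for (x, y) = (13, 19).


x^2 - d*y^2
= 13^2 - 11*19^2
= 169 - 3971
= -3802

-3802


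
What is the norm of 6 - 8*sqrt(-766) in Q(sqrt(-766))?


N(a + b*sqrt(d)) = a^2 - d*b^2
= (6)^2 - (-766)*(-8)^2
= 36 + 49024
= 49060

49060


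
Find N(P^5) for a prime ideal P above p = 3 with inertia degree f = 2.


N(P^a) = p^(a*f)
= 3^(5*2)
= 3^10
= 59049

59049


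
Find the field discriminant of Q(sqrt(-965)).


For K = Q(sqrt(d)) with d squarefree: disc(K) = d if d = 1 mod 4, and disc(K) = 4d if d = 2 or 3 mod 4.
Here d = -965, and d mod 4 = 3.
d = 3 mod 4, not 1 (O_K = Z[sqrt(d)]), so disc(K) = 4d = 4 * (-965) = -3860

-3860


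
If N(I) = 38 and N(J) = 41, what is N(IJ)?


N(IJ) = N(I) * N(J)
= 38 * 41
= 1558

1558


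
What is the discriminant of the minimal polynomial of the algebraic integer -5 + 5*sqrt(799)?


The element -5 + 5*sqrt(799) has minimal polynomial:
x^2 + 10*x - 19950
Discriminant = (10)^2 - 4*(-19950)
= 100 + 79800
= 79900

79900


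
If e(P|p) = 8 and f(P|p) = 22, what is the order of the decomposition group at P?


|D_P| = e * f
= 8 * 22
= 176

176


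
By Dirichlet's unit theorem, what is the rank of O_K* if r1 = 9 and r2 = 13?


By Dirichlet's unit theorem:
rank = r1 + r2 - 1
= 9 + 13 - 1
= 21

21


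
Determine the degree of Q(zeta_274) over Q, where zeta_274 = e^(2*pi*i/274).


The degree equals Euler's totient phi(274).
274 = 2 * 137
phi(274) = 136

136


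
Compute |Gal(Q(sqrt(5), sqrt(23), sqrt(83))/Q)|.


The 3 square roots of distinct primes are multiplicatively independent over Q,
so [K:Q] = 2^3 and Gal(K/Q) is isomorphic to (Z/2Z)^3.
|Gal| = 2^3 = 8

8


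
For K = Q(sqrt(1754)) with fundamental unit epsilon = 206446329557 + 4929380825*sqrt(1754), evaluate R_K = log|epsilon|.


epsilon = 206446329557 + 4929380825*sqrt(1754)
= 4.1289e+11
R = ln(4.1289e+11)
= 26.7465

26.7465
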